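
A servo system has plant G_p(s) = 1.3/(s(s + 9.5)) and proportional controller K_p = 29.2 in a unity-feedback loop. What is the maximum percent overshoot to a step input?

2.23%

Closed-loop characteristic equation: s² + 9.5s + 37.96 = 0, so ω_n = 6.161 rad/s and ζ = 9.5/(2·6.161) = 0.771.
%OS = 100·exp(−πζ/√(1−ζ²)) = 100·exp(−π·0.771/√0.4056) = 2.23%.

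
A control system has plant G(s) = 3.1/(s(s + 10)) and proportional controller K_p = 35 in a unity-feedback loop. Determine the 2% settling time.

T_s ≈ 0.8 s

Closed-loop characteristic equation: s² + 10s + 108.5 = 0, so ω_n = 10.42 rad/s and ζ = 10/(2·10.42) = 0.48.
2% settling time T_s ≈ 4/(ζω_n) = 4/5 = 0.8 s.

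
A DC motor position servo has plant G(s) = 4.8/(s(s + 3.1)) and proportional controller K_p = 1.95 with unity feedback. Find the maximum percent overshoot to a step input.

The closed-loop denominator s² + 3.1s + 9.36 gives ω_n = √9.36 = 3.059 and ζ = 3.1/(2ω_n) = 0.5066.
%OS = 100·exp(−πζ/√(1−ζ²)) = 100·exp(−π·0.5066/√0.7433) = 15.8%.

15.8%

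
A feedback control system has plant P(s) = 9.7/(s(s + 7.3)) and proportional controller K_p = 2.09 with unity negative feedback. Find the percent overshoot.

1.29%

The closed-loop denominator s² + 7.3s + 20.27 gives ω_n = √20.27 = 4.503 and ζ = 7.3/(2ω_n) = 0.8107.
%OS = 100·exp(−πζ/√(1−ζ²)) = 100·exp(−π·0.8107/√0.3428) = 1.29%.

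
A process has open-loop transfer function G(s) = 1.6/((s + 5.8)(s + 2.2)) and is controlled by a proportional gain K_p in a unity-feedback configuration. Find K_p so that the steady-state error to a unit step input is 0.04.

K_p = 191

The loop is type 0, so e_ss(step) = 1/(1 + K_pos) with K_pos = K_p·G(0).
G(0) = 0.1254. Require 1/(1 + K_p·0.1254) = 0.04, so 1 + 0.1254·K_p = 25.
K_p = (25 − 1)/0.1254 = 191.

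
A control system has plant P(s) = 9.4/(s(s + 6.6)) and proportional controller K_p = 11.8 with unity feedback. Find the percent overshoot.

35.5%

The closed-loop denominator s² + 6.6s + 110.9 gives ω_n = √110.9 = 10.53 and ζ = 6.6/(2ω_n) = 0.3133.
%OS = 100·exp(−πζ/√(1−ζ²)) = 100·exp(−π·0.3133/√0.9018) = 35.5%.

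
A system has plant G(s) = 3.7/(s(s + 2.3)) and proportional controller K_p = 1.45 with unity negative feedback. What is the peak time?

From 1 + K_pG(s) = 0: s² + 2.3s + 5.365 = 0 ⇒ ω_n = 2.316, ζ = 0.4965.
Damped frequency ω_d = ω_n√(1−ζ²) = 2.011 rad/s, so peak time T_p = π/ω_d = 1.56 s.

T_p = 1.56 s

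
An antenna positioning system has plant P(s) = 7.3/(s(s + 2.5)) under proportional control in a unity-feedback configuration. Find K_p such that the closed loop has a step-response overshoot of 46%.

K_p = 3.72

From %OS = 100·exp(−πζ/√(1−ζ²)) = 46%, ζ = −ln(0.46)/√(π²+ln²(0.46)) = 0.24.
Characteristic equation s² + 2.5s + 7.3K_p = 0 gives ζ = 2.5/(2√(7.3K_p)).
Setting ζ = 0.24: √(7.3K_p) = 2.5/(2·0.24) = 5.209, so K_p = 27.14/7.3 = 3.72.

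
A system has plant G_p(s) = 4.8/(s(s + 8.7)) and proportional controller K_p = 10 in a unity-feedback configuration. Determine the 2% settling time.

T_s ≈ 0.92 s

Closed-loop characteristic equation: s² + 8.7s + 48 = 0, so ω_n = 6.928 rad/s and ζ = 8.7/(2·6.928) = 0.6279.
2% settling time T_s ≈ 4/(ζω_n) = 4/4.35 = 0.92 s.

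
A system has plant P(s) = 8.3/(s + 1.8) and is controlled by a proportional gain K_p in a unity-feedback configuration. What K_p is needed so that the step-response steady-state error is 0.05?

Steady-state error for a unit step on this type-0 loop is 1/(1 + K_p·P(0)).
P(0) = 4.611. Require 1/(1 + K_p·4.611) = 0.05, so 1 + 4.611·K_p = 20.
K_p = (20 − 1)/4.611 = 4.12.

K_p = 4.12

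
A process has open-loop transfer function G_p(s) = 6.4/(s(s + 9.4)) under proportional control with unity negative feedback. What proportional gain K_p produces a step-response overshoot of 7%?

K_p = 8.27

From %OS = 100·exp(−πζ/√(1−ζ²)) = 7%, ζ = −ln(0.07)/√(π²+ln²(0.07)) = 0.6461.
Characteristic equation s² + 9.4s + 6.4K_p = 0 gives ζ = 9.4/(2√(6.4K_p)).
Setting ζ = 0.6461: √(6.4K_p) = 9.4/(2·0.6461) = 7.275, so K_p = 52.92/6.4 = 8.27.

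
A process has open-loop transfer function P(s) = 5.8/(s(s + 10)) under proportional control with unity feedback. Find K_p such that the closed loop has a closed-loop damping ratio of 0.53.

Closed-loop characteristic equation: s² + 10s + K_p·5.8 = 0.
So ω_n = √(5.8K_p) and 2ζω_n = 10, giving ζ = 10/(2√(5.8K_p)).
Setting ζ = 0.53: √(5.8K_p) = 10/(2·0.53) = 9.434, so K_p = 89/5.8 = 15.3.

K_p = 15.3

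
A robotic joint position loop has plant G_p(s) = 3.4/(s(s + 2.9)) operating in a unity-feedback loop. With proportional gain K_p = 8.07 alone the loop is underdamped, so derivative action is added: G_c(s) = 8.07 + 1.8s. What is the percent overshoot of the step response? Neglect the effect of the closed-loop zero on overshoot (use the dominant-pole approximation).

0.49%

Forward path: (8.07 + 1.8s)·3.4/(s(s+2.9)). The closed-loop characteristic equation is s² + (2.9 + 3.4·1.8)s + 3.4·8.07 = 0.
That is s² + 9.02s + 27.44 = 0, so ω_n = 5.238 rad/s and ζ = 9.02/(2·5.238) = 0.861.
%OS = 100·exp(−πζ/√(1−ζ²)) = 0.49%.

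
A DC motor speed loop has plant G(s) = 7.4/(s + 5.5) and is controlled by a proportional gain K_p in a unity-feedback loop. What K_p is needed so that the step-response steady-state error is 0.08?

K_p = 8.55

Steady-state error for a unit step on this type-0 loop is 1/(1 + K_p·G(0)).
G(0) = 1.345. Require 1/(1 + K_p·1.345) = 0.08, so 1 + 1.345·K_p = 12.5.
K_p = (12.5 − 1)/1.345 = 8.55.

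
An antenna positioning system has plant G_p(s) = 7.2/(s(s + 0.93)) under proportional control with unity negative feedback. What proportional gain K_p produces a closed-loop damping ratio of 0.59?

K_p = 0.0863

Closed-loop characteristic equation: s² + 0.93s + K_p·7.2 = 0.
So ω_n = √(7.2K_p) and 2ζω_n = 0.93, giving ζ = 0.93/(2√(7.2K_p)).
Setting ζ = 0.59: √(7.2K_p) = 0.93/(2·0.59) = 0.7881, so K_p = 0.6212/7.2 = 0.0863.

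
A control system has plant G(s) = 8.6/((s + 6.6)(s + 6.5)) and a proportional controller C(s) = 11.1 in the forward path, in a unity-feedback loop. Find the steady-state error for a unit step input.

0.31

The loop is type 0. Static position error constant K_pos = C(0)·G(0) = 11.1·0.2005 = 2.225.
Steady-state error to a unit step: e_ss = 1/(1+K_pos) = 1/3.225 = 0.31.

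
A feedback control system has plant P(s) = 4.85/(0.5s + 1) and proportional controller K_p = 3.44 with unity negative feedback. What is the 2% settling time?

T_s ≈ 0.113 s

Closed loop: T(s) = K_p·P/(1+K_p·P) = 16.68/(0.5s + 1 + 16.68), with pole at s = −(1 + 16.68)/0.5 = −35.37.
τ = 1/35.37 = 0.02827 s, so 2% settling time ≈ 4τ = 0.113 s.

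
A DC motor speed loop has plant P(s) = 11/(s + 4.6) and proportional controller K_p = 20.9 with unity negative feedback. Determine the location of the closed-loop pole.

s = -234.5

Closed-loop transfer function: T(s) = K_p·P(s)/(1 + K_p·P(s)) = 229.9/(s + 4.6 + 229.9) = 229.9/(s + 234.5).
The closed-loop pole is at s = −234.5.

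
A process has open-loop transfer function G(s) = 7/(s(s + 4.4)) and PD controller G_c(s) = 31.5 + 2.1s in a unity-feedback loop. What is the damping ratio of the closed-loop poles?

ζ = 0.643

Forward path: (31.5 + 2.1s)·7/(s(s+4.4)). The closed-loop characteristic equation is s² + (4.4 + 7·2.1)s + 7·31.5 = 0.
That is s² + 19.1s + 220.5 = 0, so ω_n = 14.85 rad/s and ζ = 19.1/(2·14.85) = 0.6431.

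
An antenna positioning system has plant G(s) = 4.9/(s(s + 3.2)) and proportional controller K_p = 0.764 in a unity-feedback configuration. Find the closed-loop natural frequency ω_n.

1 + K_p·G(s) = 0 gives s² + 3.2s + 3.744 = 0.
So ω_n² = 3.744 ⇒ ω_n = 1.935 rad/s, and ζ = 3.2/(2ω_n) = 0.827.

ω_n = 1.93 rad/s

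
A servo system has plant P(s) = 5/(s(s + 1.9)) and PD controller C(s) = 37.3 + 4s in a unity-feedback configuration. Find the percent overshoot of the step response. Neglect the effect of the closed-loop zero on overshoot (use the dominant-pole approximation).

Forward path: (37.3 + 4s)·5/(s(s+1.9)). The closed-loop characteristic equation is s² + (1.9 + 5·4)s + 5·37.3 = 0.
That is s² + 21.9s + 186.5 = 0, so ω_n = 13.66 rad/s and ζ = 21.9/(2·13.66) = 0.8018.
%OS = 100·exp(−πζ/√(1−ζ²)) = 1.48%.

1.48%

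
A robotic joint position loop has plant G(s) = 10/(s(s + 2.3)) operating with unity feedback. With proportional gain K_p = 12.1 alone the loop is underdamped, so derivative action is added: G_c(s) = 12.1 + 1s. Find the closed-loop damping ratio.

Forward path: (12.1 + 1s)·10/(s(s+2.3)). The closed-loop characteristic equation is s² + (2.3 + 10·1)s + 10·12.1 = 0.
That is s² + 12.3s + 121 = 0, so ω_n = 11 rad/s and ζ = 12.3/(2·11) = 0.5591.

ζ = 0.559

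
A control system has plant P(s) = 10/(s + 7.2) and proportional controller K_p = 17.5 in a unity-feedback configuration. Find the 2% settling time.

Closed-loop transfer function: T(s) = K_p·P(s)/(1 + K_p·P(s)) = 175/(s + 7.2 + 175) = 175/(s + 182.2).
Time constant τ = 1/182.2 = 0.005488 s, so the 2% settling time is about 4τ = 0.022 s.

T_s ≈ 0.022 s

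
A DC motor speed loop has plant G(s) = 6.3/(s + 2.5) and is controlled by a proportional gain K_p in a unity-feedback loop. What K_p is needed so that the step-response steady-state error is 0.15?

K_p = 2.25

For a type-0 loop with proportional control, e_ss = 1/(1 + K_p·G(0)).
G(0) = 2.52. Require 1/(1 + K_p·2.52) = 0.15, so 1 + 2.52·K_p = 6.667.
K_p = (6.667 − 1)/2.52 = 2.25.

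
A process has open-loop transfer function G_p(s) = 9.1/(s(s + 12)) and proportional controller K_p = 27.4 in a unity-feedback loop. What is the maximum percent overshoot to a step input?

Closed-loop characteristic equation: s² + 12s + 249.3 = 0, so ω_n = 15.79 rad/s and ζ = 12/(2·15.79) = 0.38.
%OS = 100·exp(−πζ/√(1−ζ²)) = 100·exp(−π·0.38/√0.8556) = 27.5%.

27.5%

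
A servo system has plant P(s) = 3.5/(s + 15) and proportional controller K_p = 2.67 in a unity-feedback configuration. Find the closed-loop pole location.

s = -24.34

Closed-loop transfer function: T(s) = K_p·P(s)/(1 + K_p·P(s)) = 9.345/(s + 15 + 9.345) = 9.345/(s + 24.34).
The closed-loop pole is at s = −24.34.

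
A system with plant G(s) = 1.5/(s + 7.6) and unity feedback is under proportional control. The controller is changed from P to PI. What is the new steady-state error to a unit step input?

0

The integrator makes K_pos = lim_{s→0} C(s)G(s) infinite, so e_ss = 1/(1+K_pos) = 0.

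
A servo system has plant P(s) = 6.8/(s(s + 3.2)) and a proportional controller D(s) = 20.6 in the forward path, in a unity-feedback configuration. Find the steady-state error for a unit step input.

The open loop D(s)P(s) has a pole at the origin (type 1), so the static position error constant is infinite and e_ss = 1/(1+∞) = 0.

0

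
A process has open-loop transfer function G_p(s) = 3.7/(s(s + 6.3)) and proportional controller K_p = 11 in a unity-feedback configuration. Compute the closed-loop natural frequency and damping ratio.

ω_n = 6.38 rad/s, ζ = 0.494

With unity feedback the closed-loop characteristic equation is s² + 6.3s + 11·3.7 = s² + 6.3s + 40.7 = 0.
Matching s² + 2ζω_n s + ω_n²: ω_n = √40.7 = 6.38 rad/s and 2ζω_n = 6.3, so ζ = 6.3/(2·6.38) = 0.494.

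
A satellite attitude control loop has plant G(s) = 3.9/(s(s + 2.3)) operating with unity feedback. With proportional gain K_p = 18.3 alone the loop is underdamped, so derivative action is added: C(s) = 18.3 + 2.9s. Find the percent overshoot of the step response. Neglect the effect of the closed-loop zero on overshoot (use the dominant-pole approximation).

Forward path: (18.3 + 2.9s)·3.9/(s(s+2.3)). The closed-loop characteristic equation is s² + (2.3 + 3.9·2.9)s + 3.9·18.3 = 0.
That is s² + 13.61s + 71.37 = 0, so ω_n = 8.448 rad/s and ζ = 13.61/(2·8.448) = 0.8055.
%OS = 100·exp(−πζ/√(1−ζ²)) = 1.4%.

1.4%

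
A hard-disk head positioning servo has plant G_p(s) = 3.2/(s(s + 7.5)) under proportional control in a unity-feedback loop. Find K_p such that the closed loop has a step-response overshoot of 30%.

K_p = 34.3

From %OS = 100·exp(−πζ/√(1−ζ²)) = 30%, ζ = −ln(0.3)/√(π²+ln²(0.3)) = 0.3579.
Characteristic equation s² + 7.5s + 3.2K_p = 0 gives ζ = 7.5/(2√(3.2K_p)).
Setting ζ = 0.3579: √(3.2K_p) = 7.5/(2·0.3579) = 10.48, so K_p = 109.8/3.2 = 34.3.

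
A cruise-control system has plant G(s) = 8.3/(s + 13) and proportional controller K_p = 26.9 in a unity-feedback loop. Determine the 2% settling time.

Closed-loop transfer function: T(s) = K_p·G(s)/(1 + K_p·G(s)) = 223.3/(s + 13 + 223.3) = 223.3/(s + 236.3).
Time constant τ = 1/236.3 = 0.004232 s, so the 2% settling time is about 4τ = 0.0169 s.

T_s ≈ 0.0169 s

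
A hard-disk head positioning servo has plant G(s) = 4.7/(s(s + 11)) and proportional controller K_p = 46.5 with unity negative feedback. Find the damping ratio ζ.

ζ = 0.372

With unity feedback the closed-loop characteristic equation is s² + 11s + 46.5·4.7 = s² + 11s + 218.6 = 0.
So ω_n² = 218.6 ⇒ ω_n = 14.78 rad/s, and ζ = 11/(2ω_n) = 0.372.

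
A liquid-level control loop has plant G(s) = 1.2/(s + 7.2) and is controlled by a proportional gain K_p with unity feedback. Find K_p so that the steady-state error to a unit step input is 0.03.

K_p = 194

Steady-state error for a unit step on this type-0 loop is 1/(1 + K_p·G(0)).
G(0) = 0.1667. Require 1/(1 + K_p·0.1667) = 0.03, so 1 + 0.1667·K_p = 33.33.
K_p = (33.33 − 1)/0.1667 = 194.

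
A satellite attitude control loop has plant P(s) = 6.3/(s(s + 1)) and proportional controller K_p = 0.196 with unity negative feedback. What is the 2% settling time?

Closed-loop characteristic equation: s² + 1s + 1.235 = 0, so ω_n = 1.111 rad/s and ζ = 1/(2·1.111) = 0.45.
2% settling time T_s ≈ 4/(ζω_n) = 4/0.5 = 8 s.

T_s ≈ 8 s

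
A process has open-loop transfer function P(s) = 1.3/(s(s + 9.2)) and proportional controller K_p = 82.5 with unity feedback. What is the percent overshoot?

21.1%

The closed-loop denominator s² + 9.2s + 107.2 gives ω_n = √107.2 = 10.36 and ζ = 9.2/(2ω_n) = 0.4442.
%OS = 100·exp(−πζ/√(1−ζ²)) = 100·exp(−π·0.4442/√0.8027) = 21.1%.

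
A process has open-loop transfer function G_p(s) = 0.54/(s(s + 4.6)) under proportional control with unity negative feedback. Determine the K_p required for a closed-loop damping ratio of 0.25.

K_p = 157

Closed-loop characteristic equation: s² + 4.6s + K_p·0.54 = 0.
So ω_n = √(0.54K_p) and 2ζω_n = 4.6, giving ζ = 4.6/(2√(0.54K_p)).
Setting ζ = 0.25: √(0.54K_p) = 4.6/(2·0.25) = 9.2, so K_p = 84.64/0.54 = 157.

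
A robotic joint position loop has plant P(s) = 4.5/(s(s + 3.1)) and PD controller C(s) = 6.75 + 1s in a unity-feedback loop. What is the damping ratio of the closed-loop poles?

ζ = 0.689

Forward path: (6.75 + 1s)·4.5/(s(s+3.1)). The closed-loop characteristic equation is s² + (3.1 + 4.5·1)s + 4.5·6.75 = 0.
That is s² + 7.6s + 30.38 = 0, so ω_n = 5.511 rad/s and ζ = 7.6/(2·5.511) = 0.6895.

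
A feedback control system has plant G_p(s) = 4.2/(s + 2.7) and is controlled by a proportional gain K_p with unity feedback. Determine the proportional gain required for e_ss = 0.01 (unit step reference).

K_p = 63.6

For a type-0 loop with proportional control, e_ss = 1/(1 + K_p·G_p(0)).
G_p(0) = 1.556. Require 1/(1 + K_p·1.556) = 0.01, so 1 + 1.556·K_p = 100.
K_p = (100 − 1)/1.556 = 63.6.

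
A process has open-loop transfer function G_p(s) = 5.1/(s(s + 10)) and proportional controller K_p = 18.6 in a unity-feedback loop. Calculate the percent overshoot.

From 1 + K_pG_p(s) = 0: s² + 10s + 94.86 = 0 ⇒ ω_n = 9.74, ζ = 0.5134.
%OS = 100·exp(−πζ/√(1−ζ²)) = 100·exp(−π·0.5134/√0.7365) = 15.3%.

15.3%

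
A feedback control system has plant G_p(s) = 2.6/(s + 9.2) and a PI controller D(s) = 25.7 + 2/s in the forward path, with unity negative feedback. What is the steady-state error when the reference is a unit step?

0

The open loop D(s)G_p(s) has a pole at the origin (type 1), so the static position error constant is infinite and e_ss = 1/(1+∞) = 0.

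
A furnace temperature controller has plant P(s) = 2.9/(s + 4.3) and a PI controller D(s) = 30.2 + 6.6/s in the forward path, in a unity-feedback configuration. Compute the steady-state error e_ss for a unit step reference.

0

The open loop D(s)P(s) has a pole at the origin (type 1), so the static position error constant is infinite and e_ss = 1/(1+∞) = 0.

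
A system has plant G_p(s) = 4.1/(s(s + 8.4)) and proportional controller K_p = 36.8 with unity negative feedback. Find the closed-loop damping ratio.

ζ = 0.342

1 + K_p·G_p(s) = 0 gives s² + 8.4s + 150.9 = 0.
Matching s² + 2ζω_n s + ω_n²: ω_n = √150.9 = 12.28 rad/s and 2ζω_n = 8.4, so ζ = 8.4/(2·12.28) = 0.342.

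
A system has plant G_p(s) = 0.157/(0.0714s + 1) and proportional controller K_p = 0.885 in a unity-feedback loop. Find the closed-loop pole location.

Closed loop: T(s) = K_p·G_p/(1+K_p·G_p) = 0.1389/(0.0714s + 1 + 0.1389), with pole at s = −(1 + 0.1389)/0.0714 = −15.95.

s = -15.95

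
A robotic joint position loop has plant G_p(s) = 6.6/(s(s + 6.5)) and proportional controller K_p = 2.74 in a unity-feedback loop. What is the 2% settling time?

T_s ≈ 1.23 s

The closed-loop denominator s² + 6.5s + 18.08 gives ω_n = √18.08 = 4.253 and ζ = 6.5/(2ω_n) = 0.7643.
2% settling time T_s ≈ 4/(ζω_n) = 4/3.25 = 1.23 s.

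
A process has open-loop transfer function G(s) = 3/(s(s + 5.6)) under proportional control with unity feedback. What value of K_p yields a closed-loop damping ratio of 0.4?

Closed-loop characteristic equation: s² + 5.6s + K_p·3 = 0.
So ω_n = √(3K_p) and 2ζω_n = 5.6, giving ζ = 5.6/(2√(3K_p)).
Setting ζ = 0.4: √(3K_p) = 5.6/(2·0.4) = 7, so K_p = 49/3 = 16.3.

K_p = 16.3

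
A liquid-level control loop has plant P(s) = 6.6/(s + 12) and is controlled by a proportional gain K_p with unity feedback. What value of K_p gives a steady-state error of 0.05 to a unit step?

K_p = 34.5

For a type-0 loop with proportional control, e_ss = 1/(1 + K_p·P(0)).
P(0) = 0.55. Require 1/(1 + K_p·0.55) = 0.05, so 1 + 0.55·K_p = 20.
K_p = (20 − 1)/0.55 = 34.5.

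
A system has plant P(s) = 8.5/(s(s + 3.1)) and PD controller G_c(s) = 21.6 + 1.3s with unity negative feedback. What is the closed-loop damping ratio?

ζ = 0.522

Forward path: (21.6 + 1.3s)·8.5/(s(s+3.1)). The closed-loop characteristic equation is s² + (3.1 + 8.5·1.3)s + 8.5·21.6 = 0.
That is s² + 14.15s + 183.6 = 0, so ω_n = 13.55 rad/s and ζ = 14.15/(2·13.55) = 0.5221.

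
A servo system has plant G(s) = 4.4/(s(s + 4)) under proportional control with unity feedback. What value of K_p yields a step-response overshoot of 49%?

From %OS = 100·exp(−πζ/√(1−ζ²)) = 49%, ζ = −ln(0.49)/√(π²+ln²(0.49)) = 0.2214.
Characteristic equation s² + 4s + 4.4K_p = 0 gives ζ = 4/(2√(4.4K_p)).
Setting ζ = 0.2214: √(4.4K_p) = 4/(2·0.2214) = 9.032, so K_p = 81.58/4.4 = 18.5.

K_p = 18.5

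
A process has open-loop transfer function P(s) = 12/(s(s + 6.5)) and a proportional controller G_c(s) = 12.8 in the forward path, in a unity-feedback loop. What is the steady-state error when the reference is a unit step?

0

The open loop G_c(s)P(s) has a pole at the origin (type 1), so the static position error constant is infinite and e_ss = 1/(1+∞) = 0.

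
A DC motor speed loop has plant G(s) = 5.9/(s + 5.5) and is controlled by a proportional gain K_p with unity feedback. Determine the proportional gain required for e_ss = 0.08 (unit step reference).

The loop is type 0, so e_ss(step) = 1/(1 + K_pos) with K_pos = K_p·G(0).
G(0) = 1.073. Require 1/(1 + K_p·1.073) = 0.08, so 1 + 1.073·K_p = 12.5.
K_p = (12.5 − 1)/1.073 = 10.7.

K_p = 10.7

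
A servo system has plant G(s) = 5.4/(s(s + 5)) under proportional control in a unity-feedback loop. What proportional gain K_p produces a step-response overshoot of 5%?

K_p = 2.43

From %OS = 100·exp(−πζ/√(1−ζ²)) = 5%, ζ = −ln(0.05)/√(π²+ln²(0.05)) = 0.6901.
Characteristic equation s² + 5s + 5.4K_p = 0 gives ζ = 5/(2√(5.4K_p)).
Setting ζ = 0.6901: √(5.4K_p) = 5/(2·0.6901) = 3.623, so K_p = 13.12/5.4 = 2.43.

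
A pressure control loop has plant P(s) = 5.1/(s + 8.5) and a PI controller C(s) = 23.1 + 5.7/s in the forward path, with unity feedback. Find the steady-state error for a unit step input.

The open loop C(s)P(s) has a pole at the origin (type 1), so the static position error constant is infinite and e_ss = 1/(1+∞) = 0.

0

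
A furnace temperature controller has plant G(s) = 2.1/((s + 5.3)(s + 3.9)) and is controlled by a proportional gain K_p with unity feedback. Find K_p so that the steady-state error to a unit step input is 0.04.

For a type-0 loop with proportional control, e_ss = 1/(1 + K_p·G(0)).
G(0) = 0.1016. Require 1/(1 + K_p·0.1016) = 0.04, so 1 + 0.1016·K_p = 25.
K_p = (25 − 1)/0.1016 = 236.

K_p = 236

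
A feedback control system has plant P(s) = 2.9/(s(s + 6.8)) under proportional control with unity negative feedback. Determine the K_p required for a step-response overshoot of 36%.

From %OS = 100·exp(−πζ/√(1−ζ²)) = 36%, ζ = −ln(0.36)/√(π²+ln²(0.36)) = 0.3093.
Characteristic equation s² + 6.8s + 2.9K_p = 0 gives ζ = 6.8/(2√(2.9K_p)).
Setting ζ = 0.3093: √(2.9K_p) = 6.8/(2·0.3093) = 10.99, so K_p = 120.9/2.9 = 41.7.

K_p = 41.7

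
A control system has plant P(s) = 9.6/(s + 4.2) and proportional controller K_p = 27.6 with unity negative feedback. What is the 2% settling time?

Closed-loop transfer function: T(s) = K_p·P(s)/(1 + K_p·P(s)) = 265/(s + 4.2 + 265) = 265/(s + 269.2).
Time constant τ = 1/269.2 = 0.003715 s, so the 2% settling time is about 4τ = 0.0149 s.

T_s ≈ 0.0149 s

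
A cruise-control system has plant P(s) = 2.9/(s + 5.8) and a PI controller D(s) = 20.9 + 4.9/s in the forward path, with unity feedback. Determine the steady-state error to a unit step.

The open loop D(s)P(s) has a pole at the origin (type 1), so the static position error constant is infinite and e_ss = 1/(1+∞) = 0.

0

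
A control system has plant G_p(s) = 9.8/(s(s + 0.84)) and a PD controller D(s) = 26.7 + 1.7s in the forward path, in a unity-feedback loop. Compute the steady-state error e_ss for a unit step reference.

The open loop D(s)G_p(s) has a pole at the origin (type 1), so the static position error constant is infinite and e_ss = 1/(1+∞) = 0.

0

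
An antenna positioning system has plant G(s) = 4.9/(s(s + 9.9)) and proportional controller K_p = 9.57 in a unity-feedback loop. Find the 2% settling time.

Closed-loop characteristic equation: s² + 9.9s + 46.89 = 0, so ω_n = 6.848 rad/s and ζ = 9.9/(2·6.848) = 0.7229.
2% settling time T_s ≈ 4/(ζω_n) = 4/4.95 = 0.808 s.

T_s ≈ 0.808 s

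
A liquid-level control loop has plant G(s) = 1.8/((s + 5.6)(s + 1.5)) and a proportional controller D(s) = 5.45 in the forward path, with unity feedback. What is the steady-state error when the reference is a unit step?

0.461

The loop is type 0. Static position error constant K_pos = D(0)·G(0) = 5.45·0.2143 = 1.168.
Steady-state error to a unit step: e_ss = 1/(1+K_pos) = 1/2.168 = 0.461.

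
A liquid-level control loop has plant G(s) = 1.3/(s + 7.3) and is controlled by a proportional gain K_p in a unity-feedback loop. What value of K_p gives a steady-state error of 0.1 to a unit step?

K_p = 50.5

The loop is type 0, so e_ss(step) = 1/(1 + K_pos) with K_pos = K_p·G(0).
G(0) = 0.1781. Require 1/(1 + K_p·0.1781) = 0.1, so 1 + 0.1781·K_p = 10.
K_p = (10 − 1)/0.1781 = 50.5.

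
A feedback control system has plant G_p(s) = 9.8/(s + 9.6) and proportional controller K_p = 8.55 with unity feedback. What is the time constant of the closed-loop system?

τ = 0.0107 s

Closed-loop transfer function: T(s) = K_p·G_p(s)/(1 + K_p·G_p(s)) = 83.79/(s + 9.6 + 83.79) = 83.79/(s + 93.39).
Time constant τ = 1/93.39 = 0.0107 s.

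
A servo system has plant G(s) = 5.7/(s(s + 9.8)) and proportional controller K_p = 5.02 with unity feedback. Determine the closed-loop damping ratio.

With unity feedback the closed-loop characteristic equation is s² + 9.8s + 5.02·5.7 = s² + 9.8s + 28.61 = 0.
Matching s² + 2ζω_n s + ω_n²: ω_n = √28.61 = 5.349 rad/s and 2ζω_n = 9.8, so ζ = 9.8/(2·5.349) = 0.916.

ζ = 0.916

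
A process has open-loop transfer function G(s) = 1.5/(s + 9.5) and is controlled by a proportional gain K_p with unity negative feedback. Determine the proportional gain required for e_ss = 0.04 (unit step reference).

K_p = 152

Steady-state error for a unit step on this type-0 loop is 1/(1 + K_p·G(0)).
G(0) = 0.1579. Require 1/(1 + K_p·0.1579) = 0.04, so 1 + 0.1579·K_p = 25.
K_p = (25 − 1)/0.1579 = 152.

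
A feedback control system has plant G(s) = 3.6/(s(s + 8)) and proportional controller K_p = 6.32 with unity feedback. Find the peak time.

T_p = 1.21 s

The closed-loop denominator s² + 8s + 22.75 gives ω_n = √22.75 = 4.77 and ζ = 8/(2ω_n) = 0.8386.
Damped frequency ω_d = ω_n√(1−ζ²) = 2.598 rad/s, so peak time T_p = π/ω_d = 1.21 s.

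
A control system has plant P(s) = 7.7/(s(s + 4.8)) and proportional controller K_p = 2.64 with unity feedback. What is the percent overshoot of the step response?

From 1 + K_pP(s) = 0: s² + 4.8s + 20.33 = 0 ⇒ ω_n = 4.509, ζ = 0.5323.
%OS = 100·exp(−πζ/√(1−ζ²)) = 100·exp(−π·0.5323/√0.7166) = 13.9%.

13.9%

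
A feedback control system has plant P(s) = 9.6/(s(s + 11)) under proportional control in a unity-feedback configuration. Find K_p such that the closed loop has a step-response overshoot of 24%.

K_p = 18.4

From %OS = 100·exp(−πζ/√(1−ζ²)) = 24%, ζ = −ln(0.24)/√(π²+ln²(0.24)) = 0.4136.
Characteristic equation s² + 11s + 9.6K_p = 0 gives ζ = 11/(2√(9.6K_p)).
Setting ζ = 0.4136: √(9.6K_p) = 11/(2·0.4136) = 13.3, so K_p = 176.8/9.6 = 18.4.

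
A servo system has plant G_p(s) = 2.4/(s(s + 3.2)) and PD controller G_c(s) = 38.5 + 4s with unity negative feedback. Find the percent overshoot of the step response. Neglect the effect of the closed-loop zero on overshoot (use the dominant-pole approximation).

6.06%

Forward path: (38.5 + 4s)·2.4/(s(s+3.2)). The closed-loop characteristic equation is s² + (3.2 + 2.4·4)s + 2.4·38.5 = 0.
That is s² + 12.8s + 92.4 = 0, so ω_n = 9.612 rad/s and ζ = 12.8/(2·9.612) = 0.6658.
%OS = 100·exp(−πζ/√(1−ζ²)) = 6.06%.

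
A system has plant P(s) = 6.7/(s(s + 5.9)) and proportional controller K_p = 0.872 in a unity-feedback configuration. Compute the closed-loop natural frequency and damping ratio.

ω_n = 2.42 rad/s, ζ = 1.22

1 + K_p·P(s) = 0 gives s² + 5.9s + 5.842 = 0.
Matching s² + 2ζω_n s + ω_n²: ω_n = √5.842 = 2.417 rad/s and 2ζω_n = 5.9, so ζ = 5.9/(2·2.417) = 1.22.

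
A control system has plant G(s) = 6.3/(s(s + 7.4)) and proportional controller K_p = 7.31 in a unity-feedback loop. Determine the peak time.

From 1 + K_pG(s) = 0: s² + 7.4s + 46.05 = 0 ⇒ ω_n = 6.786, ζ = 0.5452.
Damped frequency ω_d = ω_n√(1−ζ²) = 5.689 rad/s, so peak time T_p = π/ω_d = 0.552 s.

T_p = 0.552 s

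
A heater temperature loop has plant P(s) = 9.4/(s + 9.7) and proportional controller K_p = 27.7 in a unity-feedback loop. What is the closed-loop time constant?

τ = 0.0037 s

Closed-loop transfer function: T(s) = K_p·P(s)/(1 + K_p·P(s)) = 260.4/(s + 9.7 + 260.4) = 260.4/(s + 270.1).
Time constant τ = 1/270.1 = 0.0037 s.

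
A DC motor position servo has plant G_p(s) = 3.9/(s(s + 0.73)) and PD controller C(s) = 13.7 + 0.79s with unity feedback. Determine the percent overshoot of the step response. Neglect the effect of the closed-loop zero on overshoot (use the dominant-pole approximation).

Forward path: (13.7 + 0.79s)·3.9/(s(s+0.73)). The closed-loop characteristic equation is s² + (0.73 + 3.9·0.79)s + 3.9·13.7 = 0.
That is s² + 3.811s + 53.43 = 0, so ω_n = 7.31 rad/s and ζ = 3.811/(2·7.31) = 0.2607.
%OS = 100·exp(−πζ/√(1−ζ²)) = 42.8%.

42.8%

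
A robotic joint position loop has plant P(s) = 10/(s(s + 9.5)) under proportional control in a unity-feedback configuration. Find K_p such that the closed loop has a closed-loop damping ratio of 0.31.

Closed-loop characteristic equation: s² + 9.5s + K_p·10 = 0.
So ω_n = √(10K_p) and 2ζω_n = 9.5, giving ζ = 9.5/(2√(10K_p)).
Setting ζ = 0.31: √(10K_p) = 9.5/(2·0.31) = 15.32, so K_p = 234.8/10 = 23.5.

K_p = 23.5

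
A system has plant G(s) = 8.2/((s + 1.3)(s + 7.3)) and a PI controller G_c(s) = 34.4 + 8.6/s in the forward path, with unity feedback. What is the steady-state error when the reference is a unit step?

0

The open loop G_c(s)G(s) has a pole at the origin (type 1), so the static position error constant is infinite and e_ss = 1/(1+∞) = 0.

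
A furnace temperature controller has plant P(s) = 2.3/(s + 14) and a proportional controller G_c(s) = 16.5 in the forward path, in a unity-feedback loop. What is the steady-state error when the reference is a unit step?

0.269

The loop is type 0. Static position error constant K_pos = G_c(0)·P(0) = 16.5·0.1643 = 2.711.
Steady-state error to a unit step: e_ss = 1/(1+K_pos) = 1/3.711 = 0.269.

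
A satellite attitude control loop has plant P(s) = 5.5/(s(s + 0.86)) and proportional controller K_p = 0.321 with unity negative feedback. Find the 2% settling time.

From 1 + K_pP(s) = 0: s² + 0.86s + 1.766 = 0 ⇒ ω_n = 1.329, ζ = 0.3236.
2% settling time T_s ≈ 4/(ζω_n) = 4/0.43 = 9.3 s.

T_s ≈ 9.3 s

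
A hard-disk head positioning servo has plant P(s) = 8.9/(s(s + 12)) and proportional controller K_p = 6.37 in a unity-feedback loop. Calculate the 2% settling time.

Closed-loop characteristic equation: s² + 12s + 56.69 = 0, so ω_n = 7.529 rad/s and ζ = 12/(2·7.529) = 0.7969.
2% settling time T_s ≈ 4/(ζω_n) = 4/6 = 0.667 s.

T_s ≈ 0.667 s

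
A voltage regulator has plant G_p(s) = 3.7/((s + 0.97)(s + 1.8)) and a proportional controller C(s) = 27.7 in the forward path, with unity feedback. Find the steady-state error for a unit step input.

0.0168

The loop is type 0. Static position error constant K_pos = C(0)·G_p(0) = 27.7·2.119 = 58.7.
Steady-state error to a unit step: e_ss = 1/(1+K_pos) = 1/59.7 = 0.0168.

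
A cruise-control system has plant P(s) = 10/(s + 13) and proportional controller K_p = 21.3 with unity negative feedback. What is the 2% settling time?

T_s ≈ 0.0177 s

Closed-loop transfer function: T(s) = K_p·P(s)/(1 + K_p·P(s)) = 213/(s + 13 + 213) = 213/(s + 226).
Time constant τ = 1/226 = 0.004425 s, so the 2% settling time is about 4τ = 0.0177 s.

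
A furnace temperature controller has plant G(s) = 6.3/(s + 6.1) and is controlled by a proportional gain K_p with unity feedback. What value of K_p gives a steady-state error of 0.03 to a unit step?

K_p = 31.3

For a type-0 loop with proportional control, e_ss = 1/(1 + K_p·G(0)).
G(0) = 1.033. Require 1/(1 + K_p·1.033) = 0.03, so 1 + 1.033·K_p = 33.33.
K_p = (33.33 − 1)/1.033 = 31.3.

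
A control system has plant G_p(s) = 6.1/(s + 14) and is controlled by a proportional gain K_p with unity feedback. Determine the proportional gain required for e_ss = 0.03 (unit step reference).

K_p = 74.2

Steady-state error for a unit step on this type-0 loop is 1/(1 + K_p·G_p(0)).
G_p(0) = 0.4357. Require 1/(1 + K_p·0.4357) = 0.03, so 1 + 0.4357·K_p = 33.33.
K_p = (33.33 − 1)/0.4357 = 74.2.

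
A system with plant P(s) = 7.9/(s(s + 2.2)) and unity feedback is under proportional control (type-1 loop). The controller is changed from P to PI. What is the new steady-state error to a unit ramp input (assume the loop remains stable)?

The integrator raises the loop to type 2, so K_v → ∞ and e_ss to a ramp is zero.

0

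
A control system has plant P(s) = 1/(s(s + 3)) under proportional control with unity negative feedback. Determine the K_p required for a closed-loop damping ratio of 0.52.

Closed-loop characteristic equation: s² + 3s + K_p·1 = 0.
So ω_n = √(1K_p) and 2ζω_n = 3, giving ζ = 3/(2√(1K_p)).
Setting ζ = 0.52: √(1K_p) = 3/(2·0.52) = 2.885, so K_p = 8.321/1 = 8.32.

K_p = 8.32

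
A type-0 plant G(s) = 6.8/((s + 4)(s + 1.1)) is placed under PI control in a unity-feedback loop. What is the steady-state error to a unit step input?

0

The PI controller's integrator makes the forward path type 1, so e_ss to a step is zero.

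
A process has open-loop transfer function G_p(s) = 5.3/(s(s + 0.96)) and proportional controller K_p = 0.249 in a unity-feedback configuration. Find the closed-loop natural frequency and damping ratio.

The closed-loop denominator is s(s+0.96) + 0.249·5.3 = s² + 0.96s + 1.32.
Matching s² + 2ζω_n s + ω_n²: ω_n = √1.32 = 1.149 rad/s and 2ζω_n = 0.96, so ζ = 0.96/(2·1.149) = 0.418.

ω_n = 1.15 rad/s, ζ = 0.418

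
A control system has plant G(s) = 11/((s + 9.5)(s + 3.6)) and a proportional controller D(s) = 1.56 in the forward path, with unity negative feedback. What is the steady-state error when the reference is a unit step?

The loop is type 0. Static position error constant K_pos = D(0)·G(0) = 1.56·0.3216 = 0.5018.
Steady-state error to a unit step: e_ss = 1/(1+K_pos) = 1/1.502 = 0.666.

0.666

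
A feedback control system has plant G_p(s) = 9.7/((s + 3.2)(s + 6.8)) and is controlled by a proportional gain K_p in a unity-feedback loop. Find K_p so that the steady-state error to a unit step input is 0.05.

The loop is type 0, so e_ss(step) = 1/(1 + K_pos) with K_pos = K_p·G_p(0).
G_p(0) = 0.4458. Require 1/(1 + K_p·0.4458) = 0.05, so 1 + 0.4458·K_p = 20.
K_p = (20 − 1)/0.4458 = 42.6.

K_p = 42.6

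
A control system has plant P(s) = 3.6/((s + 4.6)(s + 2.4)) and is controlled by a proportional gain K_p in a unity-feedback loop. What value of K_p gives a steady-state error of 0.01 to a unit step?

For a type-0 loop with proportional control, e_ss = 1/(1 + K_p·P(0)).
P(0) = 0.3261. Require 1/(1 + K_p·0.3261) = 0.01, so 1 + 0.3261·K_p = 100.
K_p = (100 − 1)/0.3261 = 304.

K_p = 304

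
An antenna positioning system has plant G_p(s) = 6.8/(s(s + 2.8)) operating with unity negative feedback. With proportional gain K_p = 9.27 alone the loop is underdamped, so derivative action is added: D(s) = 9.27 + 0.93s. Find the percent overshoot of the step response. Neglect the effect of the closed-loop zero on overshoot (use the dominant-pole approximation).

Forward path: (9.27 + 0.93s)·6.8/(s(s+2.8)). The closed-loop characteristic equation is s² + (2.8 + 6.8·0.93)s + 6.8·9.27 = 0.
That is s² + 9.124s + 63.04 = 0, so ω_n = 7.94 rad/s and ζ = 9.124/(2·7.94) = 0.5746.
%OS = 100·exp(−πζ/√(1−ζ²)) = 11%.

11%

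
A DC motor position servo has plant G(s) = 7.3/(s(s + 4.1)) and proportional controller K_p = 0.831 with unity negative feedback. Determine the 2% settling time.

T_s ≈ 1.95 s

From 1 + K_pG(s) = 0: s² + 4.1s + 6.066 = 0 ⇒ ω_n = 2.463, ζ = 0.8323.
2% settling time T_s ≈ 4/(ζω_n) = 4/2.05 = 1.95 s.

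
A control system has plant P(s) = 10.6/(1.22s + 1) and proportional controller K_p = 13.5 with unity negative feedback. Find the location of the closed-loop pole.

s = -118.1

Closed loop: T(s) = K_p·P/(1+K_p·P) = 143.1/(1.22s + 1 + 143.1), with pole at s = −(1 + 143.1)/1.22 = −118.1.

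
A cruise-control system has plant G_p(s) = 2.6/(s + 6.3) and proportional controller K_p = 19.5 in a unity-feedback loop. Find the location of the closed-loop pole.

Closed-loop transfer function: T(s) = K_p·G_p(s)/(1 + K_p·G_p(s)) = 50.7/(s + 6.3 + 50.7) = 50.7/(s + 57).
The closed-loop pole is at s = −57.

s = -57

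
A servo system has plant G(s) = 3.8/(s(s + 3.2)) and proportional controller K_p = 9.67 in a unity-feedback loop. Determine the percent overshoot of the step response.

42.3%

Closed-loop characteristic equation: s² + 3.2s + 36.75 = 0, so ω_n = 6.062 rad/s and ζ = 3.2/(2·6.062) = 0.2639.
%OS = 100·exp(−πζ/√(1−ζ²)) = 100·exp(−π·0.2639/√0.9303) = 42.3%.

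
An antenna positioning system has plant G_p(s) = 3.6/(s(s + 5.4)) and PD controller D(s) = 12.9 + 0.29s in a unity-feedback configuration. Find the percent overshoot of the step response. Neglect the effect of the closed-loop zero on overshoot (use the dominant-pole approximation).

18.5%

Forward path: (12.9 + 0.29s)·3.6/(s(s+5.4)). The closed-loop characteristic equation is s² + (5.4 + 3.6·0.29)s + 3.6·12.9 = 0.
That is s² + 6.444s + 46.44 = 0, so ω_n = 6.815 rad/s and ζ = 6.444/(2·6.815) = 0.4728.
%OS = 100·exp(−πζ/√(1−ζ²)) = 18.5%.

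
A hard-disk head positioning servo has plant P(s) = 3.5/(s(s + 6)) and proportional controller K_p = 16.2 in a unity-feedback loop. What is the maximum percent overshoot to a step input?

25.5%

Closed-loop characteristic equation: s² + 6s + 56.7 = 0, so ω_n = 7.53 rad/s and ζ = 6/(2·7.53) = 0.3984.
%OS = 100·exp(−πζ/√(1−ζ²)) = 100·exp(−π·0.3984/√0.8413) = 25.5%.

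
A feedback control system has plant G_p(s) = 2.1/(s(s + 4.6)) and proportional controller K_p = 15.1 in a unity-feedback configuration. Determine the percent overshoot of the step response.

The closed-loop denominator s² + 4.6s + 31.71 gives ω_n = √31.71 = 5.631 and ζ = 4.6/(2ω_n) = 0.4084.
%OS = 100·exp(−πζ/√(1−ζ²)) = 100·exp(−π·0.4084/√0.8332) = 24.5%.

24.5%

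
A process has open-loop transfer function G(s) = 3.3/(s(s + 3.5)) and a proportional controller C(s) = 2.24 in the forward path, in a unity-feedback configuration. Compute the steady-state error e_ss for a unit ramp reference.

0.473

The loop has one pole at the origin (type 1). Velocity error constant K_v = lim_{s→0} s·C(s)G(s) = 2.24·3.3/3.5 = 2.112.
Steady-state error to a unit ramp: e_ss = 1/K_v = 0.473.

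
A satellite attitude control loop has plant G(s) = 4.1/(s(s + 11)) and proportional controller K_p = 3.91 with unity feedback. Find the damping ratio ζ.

With unity feedback the closed-loop characteristic equation is s² + 11s + 3.91·4.1 = s² + 11s + 16.03 = 0.
So ω_n² = 16.03 ⇒ ω_n = 4.004 rad/s, and ζ = 11/(2ω_n) = 1.37.

ζ = 1.37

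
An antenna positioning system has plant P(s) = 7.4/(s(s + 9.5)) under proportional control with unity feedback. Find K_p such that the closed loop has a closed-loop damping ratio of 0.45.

K_p = 15.1

Closed-loop characteristic equation: s² + 9.5s + K_p·7.4 = 0.
So ω_n = √(7.4K_p) and 2ζω_n = 9.5, giving ζ = 9.5/(2√(7.4K_p)).
Setting ζ = 0.45: √(7.4K_p) = 9.5/(2·0.45) = 10.56, so K_p = 111.4/7.4 = 15.1.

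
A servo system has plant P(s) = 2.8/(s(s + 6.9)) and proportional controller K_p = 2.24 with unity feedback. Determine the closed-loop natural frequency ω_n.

ω_n = 2.5 rad/s

1 + K_p·P(s) = 0 gives s² + 6.9s + 6.272 = 0.
Matching s² + 2ζω_n s + ω_n²: ω_n = √6.272 = 2.504 rad/s and 2ζω_n = 6.9, so ζ = 6.9/(2·2.504) = 1.38.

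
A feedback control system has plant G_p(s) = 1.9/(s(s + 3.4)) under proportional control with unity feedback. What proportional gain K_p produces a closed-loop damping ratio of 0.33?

K_p = 14

Closed-loop characteristic equation: s² + 3.4s + K_p·1.9 = 0.
So ω_n = √(1.9K_p) and 2ζω_n = 3.4, giving ζ = 3.4/(2√(1.9K_p)).
Setting ζ = 0.33: √(1.9K_p) = 3.4/(2·0.33) = 5.152, so K_p = 26.54/1.9 = 14.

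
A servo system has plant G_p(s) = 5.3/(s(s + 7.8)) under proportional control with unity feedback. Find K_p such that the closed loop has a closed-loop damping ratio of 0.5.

K_p = 11.5

Closed-loop characteristic equation: s² + 7.8s + K_p·5.3 = 0.
So ω_n = √(5.3K_p) and 2ζω_n = 7.8, giving ζ = 7.8/(2√(5.3K_p)).
Setting ζ = 0.5: √(5.3K_p) = 7.8/(2·0.5) = 7.8, so K_p = 60.84/5.3 = 11.5.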